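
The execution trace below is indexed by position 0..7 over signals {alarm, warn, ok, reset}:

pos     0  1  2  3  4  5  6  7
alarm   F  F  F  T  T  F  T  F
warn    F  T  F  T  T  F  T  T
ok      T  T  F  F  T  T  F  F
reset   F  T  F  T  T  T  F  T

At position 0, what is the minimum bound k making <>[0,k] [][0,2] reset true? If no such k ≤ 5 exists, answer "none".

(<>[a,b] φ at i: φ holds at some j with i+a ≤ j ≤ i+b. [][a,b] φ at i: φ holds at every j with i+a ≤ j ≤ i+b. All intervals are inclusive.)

Scan j = 0,1,… for [][0,2] reset:
  j=0: fails
  j=1: fails
  j=2: fails
  j=3: holds
First hit at j=3, so smallest k = 3-0 = 3.

3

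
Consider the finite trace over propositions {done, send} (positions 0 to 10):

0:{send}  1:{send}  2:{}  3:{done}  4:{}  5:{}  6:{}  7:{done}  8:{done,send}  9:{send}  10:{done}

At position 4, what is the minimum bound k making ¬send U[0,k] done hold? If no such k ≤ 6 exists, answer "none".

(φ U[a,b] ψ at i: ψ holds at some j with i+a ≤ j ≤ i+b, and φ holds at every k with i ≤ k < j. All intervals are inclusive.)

3

Need earliest j ≥ 4 with done, and ¬send at every k in [4,j-1].
  j=4: rhs fails.
  j=5: rhs fails.
  j=6: rhs fails.
  j=7: rhs holds; lhs holds on [4,6]. k = 3.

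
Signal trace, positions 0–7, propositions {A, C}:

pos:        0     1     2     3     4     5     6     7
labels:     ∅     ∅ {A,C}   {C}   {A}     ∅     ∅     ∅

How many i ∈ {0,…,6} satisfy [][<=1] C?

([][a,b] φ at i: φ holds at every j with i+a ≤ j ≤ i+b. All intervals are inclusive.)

1

Evaluate at each i in [0,6]:
  i=0: ✗ (fails at j=0)
  i=1: ✗ (fails at j=1)
  i=2: ✓ (all of [2,3])
  i=3: ✗ (fails at j=4)
  i=4: ✗ (fails at j=4)
  i=5: ✗ (fails at j=5)
  i=6: ✗ (fails at j=6)
Positions where it holds: {2} → 1.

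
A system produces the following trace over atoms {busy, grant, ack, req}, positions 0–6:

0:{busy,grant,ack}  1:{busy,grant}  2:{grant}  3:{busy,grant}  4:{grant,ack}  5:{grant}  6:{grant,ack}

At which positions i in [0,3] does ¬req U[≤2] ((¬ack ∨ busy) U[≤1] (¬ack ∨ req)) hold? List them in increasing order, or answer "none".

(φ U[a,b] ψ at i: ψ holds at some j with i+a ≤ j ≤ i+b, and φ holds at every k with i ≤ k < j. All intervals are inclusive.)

Evaluate at each i in [0,3]:
  i=0: ✓ (rhs at j=0)
  i=1: ✓ (rhs at j=1)
  i=2: ✓ (rhs at j=2)
  i=3: ✓ (rhs at j=3)

0, 1, 2, 3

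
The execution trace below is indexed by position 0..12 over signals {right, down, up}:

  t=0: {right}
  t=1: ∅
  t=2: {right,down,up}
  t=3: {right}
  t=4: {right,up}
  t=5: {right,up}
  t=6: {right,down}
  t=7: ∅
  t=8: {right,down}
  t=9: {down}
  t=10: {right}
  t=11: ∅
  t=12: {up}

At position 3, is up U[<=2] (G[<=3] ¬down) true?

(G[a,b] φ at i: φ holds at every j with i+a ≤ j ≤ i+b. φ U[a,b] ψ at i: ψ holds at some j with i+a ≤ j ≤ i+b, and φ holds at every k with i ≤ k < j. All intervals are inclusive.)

False

Need some j in [3,5] with G[<=3] ¬down, and up at every k in [3,j-1].
  j=3: G[<=3] ¬down — fails at 6.
  j=4: G[<=3] ¬down — fails at 6.
  j=5: G[<=3] ¬down — fails at 6.
No j in the window works → until fails.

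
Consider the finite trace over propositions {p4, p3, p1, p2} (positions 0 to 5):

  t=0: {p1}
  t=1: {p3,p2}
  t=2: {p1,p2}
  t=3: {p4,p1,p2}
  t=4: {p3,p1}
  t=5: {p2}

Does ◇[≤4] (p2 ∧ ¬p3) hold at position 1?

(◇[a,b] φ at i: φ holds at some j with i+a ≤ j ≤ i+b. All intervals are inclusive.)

Holds

Check (p2 ∧ ¬p3) at each j in [1,5]:
  j=1: false
  j=2: true
  j=3: true
  j=4: false
  j=5: true
Found at j=2 → formula holds.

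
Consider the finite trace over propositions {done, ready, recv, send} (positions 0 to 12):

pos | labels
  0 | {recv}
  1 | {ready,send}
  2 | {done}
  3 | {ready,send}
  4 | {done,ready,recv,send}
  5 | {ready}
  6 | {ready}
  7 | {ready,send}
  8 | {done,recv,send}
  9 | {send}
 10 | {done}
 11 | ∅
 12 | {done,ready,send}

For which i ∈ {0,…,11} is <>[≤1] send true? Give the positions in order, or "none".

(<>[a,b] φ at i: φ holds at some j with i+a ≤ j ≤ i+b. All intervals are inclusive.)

Evaluate at each i in [0,11]:
  i=0: ✓ (witness j=1)
  i=1: ✓ (witness j=1)
  i=2: ✓ (witness j=3)
  i=3: ✓ (witness j=3)
  i=4: ✓ (witness j=4)
  i=5: ✗ (none in [5,6])
  i=6: ✓ (witness j=7)
  i=7: ✓ (witness j=7)
  i=8: ✓ (witness j=8)
  i=9: ✓ (witness j=9)
  i=10: ✗ (none in [10,11])
  i=11: ✓ (witness j=12)

0, 1, 2, 3, 4, 6, 7, 8, 9, 11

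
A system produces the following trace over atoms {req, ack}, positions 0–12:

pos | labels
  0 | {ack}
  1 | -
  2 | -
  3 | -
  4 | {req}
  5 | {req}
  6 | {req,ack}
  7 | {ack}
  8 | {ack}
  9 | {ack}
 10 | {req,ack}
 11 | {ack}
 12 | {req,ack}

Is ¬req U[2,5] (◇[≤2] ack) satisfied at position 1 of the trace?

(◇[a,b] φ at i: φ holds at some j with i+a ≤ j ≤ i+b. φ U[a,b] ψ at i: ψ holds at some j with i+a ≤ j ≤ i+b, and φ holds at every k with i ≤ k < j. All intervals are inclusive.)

Need some j in [3,6] with ◇[≤2] ack, and ¬req at every k in [1,j-1].
  j=3: ◇[≤2] ack — fails (none in [3,5]).
  j=4: ◇[≤2] ack holds; ¬req holds at every k in [1,3] → satisfied.

Holds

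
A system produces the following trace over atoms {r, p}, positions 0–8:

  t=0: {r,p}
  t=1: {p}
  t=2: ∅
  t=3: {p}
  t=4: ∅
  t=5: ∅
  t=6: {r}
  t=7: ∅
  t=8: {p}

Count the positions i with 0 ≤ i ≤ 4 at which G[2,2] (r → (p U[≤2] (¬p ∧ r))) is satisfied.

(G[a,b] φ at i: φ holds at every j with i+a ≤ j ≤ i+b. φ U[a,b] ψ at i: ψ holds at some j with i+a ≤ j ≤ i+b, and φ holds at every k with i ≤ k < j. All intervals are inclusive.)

5

Evaluate at each i in [0,4]:
  i=0: ✓ (all of [2,2])
  i=1: ✓ (all of [3,3])
  i=2: ✓ (all of [4,4])
  i=3: ✓ (all of [5,5])
  i=4: ✓ (all of [6,6])
Positions where it holds: {0, 1, 2, 3, 4} → 5.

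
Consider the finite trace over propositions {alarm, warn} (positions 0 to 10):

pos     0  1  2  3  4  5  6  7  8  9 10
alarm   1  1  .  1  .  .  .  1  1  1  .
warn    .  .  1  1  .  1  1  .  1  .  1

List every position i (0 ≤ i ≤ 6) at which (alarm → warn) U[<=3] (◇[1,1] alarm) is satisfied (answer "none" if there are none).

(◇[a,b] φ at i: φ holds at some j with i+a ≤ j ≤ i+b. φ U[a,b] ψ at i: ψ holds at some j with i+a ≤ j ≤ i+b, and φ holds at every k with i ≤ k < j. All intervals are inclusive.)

0, 2, 3, 4, 5, 6

Evaluate at each i in [0,6]:
  i=0: ✓ (rhs at j=0)
  i=1: ✗ (lhs fails at k=1 before rhs at j=2)
  i=2: ✓ (rhs at j=2)
  i=3: ✓ (rhs at j=6; lhs holds on [3,5])
  i=4: ✓ (rhs at j=6; lhs holds on [4,5])
  i=5: ✓ (rhs at j=6; lhs holds on [5,5])
  i=6: ✓ (rhs at j=6)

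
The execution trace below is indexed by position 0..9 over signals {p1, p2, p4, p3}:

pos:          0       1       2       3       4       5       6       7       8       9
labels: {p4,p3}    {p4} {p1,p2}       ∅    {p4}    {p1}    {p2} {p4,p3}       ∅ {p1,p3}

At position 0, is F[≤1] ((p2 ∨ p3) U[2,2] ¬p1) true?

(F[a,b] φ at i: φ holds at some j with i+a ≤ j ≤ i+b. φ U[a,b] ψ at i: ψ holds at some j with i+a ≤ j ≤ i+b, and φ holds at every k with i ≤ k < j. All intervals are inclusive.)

Check ((p2 ∨ p3) U[2,2] ¬p1) at each j in [0,1]:
  j=0: fails
  j=1: fails
No position in the window satisfies it → formula fails.

False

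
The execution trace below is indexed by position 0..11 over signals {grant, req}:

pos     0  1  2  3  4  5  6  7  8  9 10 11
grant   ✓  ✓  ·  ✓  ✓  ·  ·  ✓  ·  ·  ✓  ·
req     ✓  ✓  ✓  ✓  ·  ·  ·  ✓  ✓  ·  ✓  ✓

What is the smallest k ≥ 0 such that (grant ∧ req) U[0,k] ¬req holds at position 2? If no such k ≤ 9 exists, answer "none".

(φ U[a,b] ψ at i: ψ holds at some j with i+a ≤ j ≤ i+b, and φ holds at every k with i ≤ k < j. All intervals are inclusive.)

none

Need earliest j ≥ 2 with ¬req, and (grant ∧ req) at every k in [2,j-1].
  j=2: rhs fails.
  j=3: rhs fails.
  j=4: rhs holds but lhs fails at k=2.
  j=5: rhs holds but lhs fails at k=2.
  j=6: rhs holds but lhs fails at k=2.
  j=7: rhs fails.
  j=8: rhs fails.
  j=9: rhs holds but lhs fails at k=2.
  j=10: rhs fails.
  j=11: rhs fails.
No witness within the range → none.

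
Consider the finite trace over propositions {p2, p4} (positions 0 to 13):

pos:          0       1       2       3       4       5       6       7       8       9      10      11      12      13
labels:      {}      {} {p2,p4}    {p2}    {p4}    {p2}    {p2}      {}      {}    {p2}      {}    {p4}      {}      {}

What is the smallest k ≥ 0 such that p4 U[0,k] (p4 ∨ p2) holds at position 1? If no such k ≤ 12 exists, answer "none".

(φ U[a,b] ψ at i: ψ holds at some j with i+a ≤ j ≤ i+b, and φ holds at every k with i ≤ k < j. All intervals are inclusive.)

none

Need earliest j ≥ 1 with (p4 ∨ p2), and p4 at every k in [1,j-1].
  j=1: rhs fails.
  j=2: rhs holds but lhs fails at k=1.
  j=3: rhs holds but lhs fails at k=1.
  j=4: rhs holds but lhs fails at k=1.
  j=5: rhs holds but lhs fails at k=1.
  j=6: rhs holds but lhs fails at k=1.
  j=7: rhs fails.
  j=8: rhs fails.
  j=9: rhs holds but lhs fails at k=1.
  j=10: rhs fails.
  j=11: rhs holds but lhs fails at k=1.
  j=12: rhs fails.
  j=13: rhs fails.
No witness within the range → none.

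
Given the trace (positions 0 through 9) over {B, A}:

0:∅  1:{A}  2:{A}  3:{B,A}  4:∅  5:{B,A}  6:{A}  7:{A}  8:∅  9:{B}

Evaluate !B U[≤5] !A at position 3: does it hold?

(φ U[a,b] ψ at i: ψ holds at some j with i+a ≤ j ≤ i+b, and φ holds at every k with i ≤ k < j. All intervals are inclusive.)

Need some j in [3,8] with !A, and !B at every k in [3,j-1].
  j=3: !A false.
  j=4: !A holds, but !B fails at k=3 → not this j.
  j=5: !A false.
  j=6: !A false.
  j=7: !A false.
  j=8: !A holds, but !B fails at k=3 → not this j.
No j in the window works → until fails.

No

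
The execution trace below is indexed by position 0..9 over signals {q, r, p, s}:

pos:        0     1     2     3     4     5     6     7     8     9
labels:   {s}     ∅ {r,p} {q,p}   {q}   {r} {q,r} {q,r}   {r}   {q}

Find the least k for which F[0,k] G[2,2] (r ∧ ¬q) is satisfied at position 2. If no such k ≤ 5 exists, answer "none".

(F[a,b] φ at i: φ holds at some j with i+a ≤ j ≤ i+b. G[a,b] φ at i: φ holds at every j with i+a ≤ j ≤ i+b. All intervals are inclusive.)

1

Scan j = 2,3,… for G[2,2] (r ∧ ¬q):
  j=2: fails
  j=3: holds
First hit at j=3, so smallest k = 3-2 = 1.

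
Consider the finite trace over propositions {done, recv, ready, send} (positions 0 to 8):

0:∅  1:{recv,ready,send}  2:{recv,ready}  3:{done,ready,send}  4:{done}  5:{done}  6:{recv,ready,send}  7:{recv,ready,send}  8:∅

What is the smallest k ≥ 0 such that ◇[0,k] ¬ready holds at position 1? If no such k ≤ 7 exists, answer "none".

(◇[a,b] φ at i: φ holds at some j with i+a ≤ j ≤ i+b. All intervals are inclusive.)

Scan j = 1,2,… for ¬ready:
  j=1: fails
  j=2: fails
  j=3: fails
  j=4: holds
First hit at j=4, so smallest k = 4-1 = 3.

3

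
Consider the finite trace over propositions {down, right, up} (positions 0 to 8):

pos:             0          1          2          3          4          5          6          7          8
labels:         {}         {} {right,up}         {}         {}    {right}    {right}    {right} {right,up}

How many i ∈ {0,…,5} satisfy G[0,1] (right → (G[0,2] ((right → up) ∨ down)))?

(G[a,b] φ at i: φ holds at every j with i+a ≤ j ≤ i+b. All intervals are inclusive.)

4

Evaluate at each i in [0,5]:
  i=0: ✓ (all of [0,1])
  i=1: ✓ (all of [1,2])
  i=2: ✓ (all of [2,3])
  i=3: ✓ (all of [3,4])
  i=4: ✗ (fails at j=5)
  i=5: ✗ (fails at j=5)
Positions where it holds: {0, 1, 2, 3} → 4.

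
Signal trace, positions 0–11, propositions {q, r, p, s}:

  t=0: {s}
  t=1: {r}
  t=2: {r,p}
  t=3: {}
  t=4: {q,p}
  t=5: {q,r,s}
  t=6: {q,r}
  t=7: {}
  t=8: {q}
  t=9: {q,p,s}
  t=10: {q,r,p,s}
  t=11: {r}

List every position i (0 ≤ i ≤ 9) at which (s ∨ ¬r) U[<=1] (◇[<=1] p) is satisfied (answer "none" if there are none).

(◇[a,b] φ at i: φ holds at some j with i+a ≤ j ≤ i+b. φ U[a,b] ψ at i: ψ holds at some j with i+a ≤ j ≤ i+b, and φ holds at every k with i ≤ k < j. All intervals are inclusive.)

0, 1, 2, 3, 4, 7, 8, 9

Evaluate at each i in [0,9]:
  i=0: ✓ (rhs at j=1; lhs holds on [0,0])
  i=1: ✓ (rhs at j=1)
  i=2: ✓ (rhs at j=2)
  i=3: ✓ (rhs at j=3)
  i=4: ✓ (rhs at j=4)
  i=5: ✗ (no rhs in [5,6])
  i=6: ✗ (no rhs in [6,7])
  i=7: ✓ (rhs at j=8; lhs holds on [7,7])
  i=8: ✓ (rhs at j=8)
  i=9: ✓ (rhs at j=9)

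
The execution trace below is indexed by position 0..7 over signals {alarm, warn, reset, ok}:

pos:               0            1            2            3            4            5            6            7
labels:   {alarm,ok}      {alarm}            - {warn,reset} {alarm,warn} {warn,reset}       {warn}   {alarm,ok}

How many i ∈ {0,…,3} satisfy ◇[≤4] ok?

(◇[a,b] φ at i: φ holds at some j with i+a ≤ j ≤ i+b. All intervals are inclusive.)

Evaluate at each i in [0,3]:
  i=0: ✓ (witness j=0)
  i=1: ✗ (none in [1,5])
  i=2: ✗ (none in [2,6])
  i=3: ✓ (witness j=7)
Positions where it holds: {0, 3} → 2.

2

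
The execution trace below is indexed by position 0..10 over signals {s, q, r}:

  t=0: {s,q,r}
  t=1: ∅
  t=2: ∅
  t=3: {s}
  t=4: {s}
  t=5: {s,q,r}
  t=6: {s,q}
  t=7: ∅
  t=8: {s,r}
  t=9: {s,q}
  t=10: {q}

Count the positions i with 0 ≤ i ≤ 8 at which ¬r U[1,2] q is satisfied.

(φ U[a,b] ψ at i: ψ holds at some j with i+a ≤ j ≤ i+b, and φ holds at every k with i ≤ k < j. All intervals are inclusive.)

2

Evaluate at each i in [0,8]:
  i=0: ✗ (no rhs in [1,2])
  i=1: ✗ (no rhs in [2,3])
  i=2: ✗ (no rhs in [3,4])
  i=3: ✓ (rhs at j=5; lhs holds on [3,4])
  i=4: ✓ (rhs at j=5; lhs holds on [4,4])
  i=5: ✗ (lhs fails at k=5 before rhs at j=6)
  i=6: ✗ (no rhs in [7,8])
  i=7: ✗ (lhs fails at k=8 before rhs at j=9)
  i=8: ✗ (lhs fails at k=8 before rhs at j=9)
Positions where it holds: {3, 4} → 2.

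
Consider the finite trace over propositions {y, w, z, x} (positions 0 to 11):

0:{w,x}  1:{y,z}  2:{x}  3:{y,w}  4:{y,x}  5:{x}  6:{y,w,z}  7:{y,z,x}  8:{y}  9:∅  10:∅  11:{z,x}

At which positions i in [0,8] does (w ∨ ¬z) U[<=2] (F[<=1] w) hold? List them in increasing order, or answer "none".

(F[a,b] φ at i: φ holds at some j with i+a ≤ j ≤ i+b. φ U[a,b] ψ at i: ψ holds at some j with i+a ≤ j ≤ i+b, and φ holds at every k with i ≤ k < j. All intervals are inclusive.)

0, 2, 3, 4, 5, 6

Evaluate at each i in [0,8]:
  i=0: ✓ (rhs at j=0)
  i=1: ✗ (lhs fails at k=1 before rhs at j=2)
  i=2: ✓ (rhs at j=2)
  i=3: ✓ (rhs at j=3)
  i=4: ✓ (rhs at j=5; lhs holds on [4,4])
  i=5: ✓ (rhs at j=5)
  i=6: ✓ (rhs at j=6)
  i=7: ✗ (no rhs in [7,9])
  i=8: ✗ (no rhs in [8,10])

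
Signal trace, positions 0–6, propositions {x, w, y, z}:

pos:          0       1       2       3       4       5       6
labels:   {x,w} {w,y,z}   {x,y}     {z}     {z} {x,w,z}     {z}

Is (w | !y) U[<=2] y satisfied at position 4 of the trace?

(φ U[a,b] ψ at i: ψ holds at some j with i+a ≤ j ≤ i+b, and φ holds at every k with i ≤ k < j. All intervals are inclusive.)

Does not hold

Need some j in [4,6] with y, and (w | !y) at every k in [4,j-1].
  j=4: y false.
  j=5: y false.
  j=6: y false.
No j in the window works → until fails.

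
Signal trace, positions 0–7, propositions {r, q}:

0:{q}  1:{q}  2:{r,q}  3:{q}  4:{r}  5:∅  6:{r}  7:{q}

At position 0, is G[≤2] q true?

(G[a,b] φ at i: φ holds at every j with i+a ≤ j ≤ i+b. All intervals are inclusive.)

Yes

Check q at every j in [0,2]:
  j=0: true
  j=1: true
  j=2: true
All positions satisfy it → formula holds.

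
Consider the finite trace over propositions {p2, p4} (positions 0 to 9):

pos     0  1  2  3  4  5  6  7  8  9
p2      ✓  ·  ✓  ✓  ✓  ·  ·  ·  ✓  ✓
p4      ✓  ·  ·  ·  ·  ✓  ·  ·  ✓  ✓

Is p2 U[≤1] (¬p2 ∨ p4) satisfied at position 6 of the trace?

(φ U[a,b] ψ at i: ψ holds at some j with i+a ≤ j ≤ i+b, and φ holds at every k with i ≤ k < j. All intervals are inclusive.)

Yes

Need some j in [6,7] with (¬p2 ∨ p4), and p2 at every k in [6,j-1].
  j=6: (¬p2 ∨ p4) holds; no prefix to check → satisfied.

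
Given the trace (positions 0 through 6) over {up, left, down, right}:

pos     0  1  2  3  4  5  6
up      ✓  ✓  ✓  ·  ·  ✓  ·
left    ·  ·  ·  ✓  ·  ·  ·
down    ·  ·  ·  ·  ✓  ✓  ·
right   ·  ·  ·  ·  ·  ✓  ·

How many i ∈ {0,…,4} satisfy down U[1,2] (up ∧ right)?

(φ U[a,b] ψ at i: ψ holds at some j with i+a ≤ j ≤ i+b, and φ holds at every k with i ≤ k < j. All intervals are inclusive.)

Evaluate at each i in [0,4]:
  i=0: ✗ (no rhs in [1,2])
  i=1: ✗ (no rhs in [2,3])
  i=2: ✗ (no rhs in [3,4])
  i=3: ✗ (lhs fails at k=3 before rhs at j=5)
  i=4: ✓ (rhs at j=5; lhs holds on [4,4])
Positions where it holds: {4} → 1.

1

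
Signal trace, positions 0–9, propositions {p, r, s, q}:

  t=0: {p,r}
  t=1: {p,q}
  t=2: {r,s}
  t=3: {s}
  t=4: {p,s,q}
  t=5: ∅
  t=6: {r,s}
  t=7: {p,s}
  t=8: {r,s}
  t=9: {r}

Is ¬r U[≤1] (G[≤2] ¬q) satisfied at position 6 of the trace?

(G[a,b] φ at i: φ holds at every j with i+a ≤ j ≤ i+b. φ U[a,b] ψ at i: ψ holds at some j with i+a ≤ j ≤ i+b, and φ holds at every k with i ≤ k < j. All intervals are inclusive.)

Yes

Need some j in [6,7] with G[≤2] ¬q, and ¬r at every k in [6,j-1].
  j=6: G[≤2] ¬q holds; no prefix to check → satisfied.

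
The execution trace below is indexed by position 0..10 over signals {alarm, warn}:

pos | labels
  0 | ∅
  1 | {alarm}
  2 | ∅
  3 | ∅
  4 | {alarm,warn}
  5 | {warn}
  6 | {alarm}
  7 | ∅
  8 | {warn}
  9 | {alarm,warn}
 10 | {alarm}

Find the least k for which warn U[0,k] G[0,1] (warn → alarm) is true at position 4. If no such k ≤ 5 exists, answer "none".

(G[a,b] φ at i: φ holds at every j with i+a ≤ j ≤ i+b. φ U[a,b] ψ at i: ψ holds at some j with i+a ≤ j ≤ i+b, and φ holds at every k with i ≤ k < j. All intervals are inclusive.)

Need earliest j ≥ 4 with G[0,1] (warn → alarm), and warn at every k in [4,j-1].
  j=4: rhs fails.
  j=5: rhs fails.
  j=6: rhs holds; lhs holds on [4,5]. k = 2.

2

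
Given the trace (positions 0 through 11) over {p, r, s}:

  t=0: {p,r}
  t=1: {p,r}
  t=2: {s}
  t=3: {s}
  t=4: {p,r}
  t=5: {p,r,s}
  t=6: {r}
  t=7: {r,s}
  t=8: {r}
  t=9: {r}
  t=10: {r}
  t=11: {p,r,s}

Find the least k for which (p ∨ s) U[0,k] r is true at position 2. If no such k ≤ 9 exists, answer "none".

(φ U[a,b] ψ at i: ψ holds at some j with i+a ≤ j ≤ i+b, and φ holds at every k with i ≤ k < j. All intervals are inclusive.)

2

Need earliest j ≥ 2 with r, and (p ∨ s) at every k in [2,j-1].
  j=2: rhs fails.
  j=3: rhs fails.
  j=4: rhs holds; lhs holds on [2,3]. k = 2.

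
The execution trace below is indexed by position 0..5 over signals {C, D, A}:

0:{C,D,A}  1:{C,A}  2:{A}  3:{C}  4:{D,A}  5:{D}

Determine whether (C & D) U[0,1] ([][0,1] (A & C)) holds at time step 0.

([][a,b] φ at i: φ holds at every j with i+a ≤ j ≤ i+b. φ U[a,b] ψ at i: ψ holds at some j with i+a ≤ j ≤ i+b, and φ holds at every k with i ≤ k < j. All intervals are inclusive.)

Need some j in [0,1] with [][0,1] (A & C), and (C & D) at every k in [0,j-1].
  j=0: [][0,1] (A & C) holds; no prefix to check → satisfied.

Yes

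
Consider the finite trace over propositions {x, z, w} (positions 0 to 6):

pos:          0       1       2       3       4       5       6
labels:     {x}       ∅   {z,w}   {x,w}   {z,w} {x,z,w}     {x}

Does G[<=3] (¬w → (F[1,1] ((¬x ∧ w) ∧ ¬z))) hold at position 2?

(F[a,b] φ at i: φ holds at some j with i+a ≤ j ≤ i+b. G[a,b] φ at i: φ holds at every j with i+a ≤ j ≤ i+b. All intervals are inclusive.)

Holds

Check (¬w → (F[1,1] ((¬x ∧ w) ∧ ¬z))) at every j in [2,5]:
  j=2: antecedent false → ✓
  j=3: antecedent false → ✓
  j=4: antecedent false → ✓
  j=5: antecedent false → ✓
All positions satisfy it → formula holds.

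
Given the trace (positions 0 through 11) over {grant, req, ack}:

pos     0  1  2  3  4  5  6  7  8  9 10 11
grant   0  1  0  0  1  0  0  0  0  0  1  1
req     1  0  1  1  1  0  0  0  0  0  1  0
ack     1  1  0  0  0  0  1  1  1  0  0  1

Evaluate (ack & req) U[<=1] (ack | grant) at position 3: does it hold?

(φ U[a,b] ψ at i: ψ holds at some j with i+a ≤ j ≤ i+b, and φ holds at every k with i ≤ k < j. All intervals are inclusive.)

Need some j in [3,4] with (ack | grant), and (ack & req) at every k in [3,j-1].
  j=3: (ack | grant) false.
  j=4: (ack | grant) holds, but (ack & req) fails at k=3 → not this j.
No j in the window works → until fails.

Does not hold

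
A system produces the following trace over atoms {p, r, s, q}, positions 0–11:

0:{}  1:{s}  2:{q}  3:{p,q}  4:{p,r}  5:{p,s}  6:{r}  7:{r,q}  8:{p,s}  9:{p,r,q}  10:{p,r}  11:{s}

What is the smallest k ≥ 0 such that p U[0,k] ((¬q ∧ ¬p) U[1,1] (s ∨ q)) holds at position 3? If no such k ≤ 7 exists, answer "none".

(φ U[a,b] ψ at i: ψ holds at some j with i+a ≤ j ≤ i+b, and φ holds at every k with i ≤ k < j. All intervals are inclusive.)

3

Need earliest j ≥ 3 with ((¬q ∧ ¬p) U[1,1] (s ∨ q)), and p at every k in [3,j-1].
  j=3: rhs fails.
  j=4: rhs fails.
  j=5: rhs fails.
  j=6: rhs holds; lhs holds on [3,5]. k = 3.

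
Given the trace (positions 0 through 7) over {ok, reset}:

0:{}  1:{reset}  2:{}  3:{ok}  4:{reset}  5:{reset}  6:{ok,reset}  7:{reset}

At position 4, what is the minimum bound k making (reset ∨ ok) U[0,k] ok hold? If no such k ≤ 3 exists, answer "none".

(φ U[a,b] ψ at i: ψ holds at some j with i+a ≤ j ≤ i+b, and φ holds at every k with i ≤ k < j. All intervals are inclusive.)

2

Need earliest j ≥ 4 with ok, and (reset ∨ ok) at every k in [4,j-1].
  j=4: rhs fails.
  j=5: rhs fails.
  j=6: rhs holds; lhs holds on [4,5]. k = 2.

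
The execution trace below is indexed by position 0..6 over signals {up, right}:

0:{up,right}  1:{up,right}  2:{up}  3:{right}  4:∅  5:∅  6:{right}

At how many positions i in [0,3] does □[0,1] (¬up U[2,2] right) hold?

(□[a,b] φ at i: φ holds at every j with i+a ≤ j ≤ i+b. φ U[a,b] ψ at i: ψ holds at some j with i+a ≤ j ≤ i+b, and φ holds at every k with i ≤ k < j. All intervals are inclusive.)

Evaluate at each i in [0,3]:
  i=0: ✗ (fails at j=0)
  i=1: ✗ (fails at j=1)
  i=2: ✗ (fails at j=2)
  i=3: ✗ (fails at j=3)
Positions where it holds: {} → 0.

0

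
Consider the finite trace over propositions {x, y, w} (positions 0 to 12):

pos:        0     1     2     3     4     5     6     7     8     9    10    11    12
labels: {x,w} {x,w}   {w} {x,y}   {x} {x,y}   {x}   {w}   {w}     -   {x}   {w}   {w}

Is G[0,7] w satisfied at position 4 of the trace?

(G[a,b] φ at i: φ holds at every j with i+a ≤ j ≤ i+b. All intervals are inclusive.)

Check w at every j in [4,11]:
  j=4: false
  j=5: false
  j=6: false
  j=7: true
  j=8: true
  j=9: false
  j=10: false
  j=11: true
Fails at j=4 → formula fails.

False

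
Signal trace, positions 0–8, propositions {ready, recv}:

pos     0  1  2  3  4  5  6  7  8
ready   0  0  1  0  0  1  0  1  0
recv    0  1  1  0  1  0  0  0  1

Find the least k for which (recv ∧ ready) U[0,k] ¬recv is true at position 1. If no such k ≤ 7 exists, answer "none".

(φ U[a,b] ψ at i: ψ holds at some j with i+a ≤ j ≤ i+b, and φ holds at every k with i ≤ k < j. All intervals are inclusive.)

none

Need earliest j ≥ 1 with ¬recv, and (recv ∧ ready) at every k in [1,j-1].
  j=1: rhs fails.
  j=2: rhs fails.
  j=3: rhs holds but lhs fails at k=1.
  j=4: rhs fails.
  j=5: rhs holds but lhs fails at k=1.
  j=6: rhs holds but lhs fails at k=1.
  j=7: rhs holds but lhs fails at k=1.
  j=8: rhs fails.
No witness within the range → none.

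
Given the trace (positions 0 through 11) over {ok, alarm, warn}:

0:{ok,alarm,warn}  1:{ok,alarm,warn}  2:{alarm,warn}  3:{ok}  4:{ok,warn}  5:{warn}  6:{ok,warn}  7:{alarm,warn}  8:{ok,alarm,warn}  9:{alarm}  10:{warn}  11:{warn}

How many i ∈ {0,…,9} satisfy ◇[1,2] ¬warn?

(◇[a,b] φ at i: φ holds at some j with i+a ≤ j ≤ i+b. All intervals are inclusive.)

Evaluate at each i in [0,9]:
  i=0: ✗ (none in [1,2])
  i=1: ✓ (witness j=3)
  i=2: ✓ (witness j=3)
  i=3: ✗ (none in [4,5])
  i=4: ✗ (none in [5,6])
  i=5: ✗ (none in [6,7])
  i=6: ✗ (none in [7,8])
  i=7: ✓ (witness j=9)
  i=8: ✓ (witness j=9)
  i=9: ✗ (none in [10,11])
Positions where it holds: {1, 2, 7, 8} → 4.

4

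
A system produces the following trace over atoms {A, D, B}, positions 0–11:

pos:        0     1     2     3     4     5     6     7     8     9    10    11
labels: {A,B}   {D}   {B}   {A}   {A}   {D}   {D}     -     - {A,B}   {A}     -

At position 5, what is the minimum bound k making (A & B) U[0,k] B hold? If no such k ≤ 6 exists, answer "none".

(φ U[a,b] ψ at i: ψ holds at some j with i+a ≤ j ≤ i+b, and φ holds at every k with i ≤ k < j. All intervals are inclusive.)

Need earliest j ≥ 5 with B, and (A & B) at every k in [5,j-1].
  j=5: rhs fails.
  j=6: rhs fails.
  j=7: rhs fails.
  j=8: rhs fails.
  j=9: rhs holds but lhs fails at k=5.
  j=10: rhs fails.
  j=11: rhs fails.
No witness within the range → none.

none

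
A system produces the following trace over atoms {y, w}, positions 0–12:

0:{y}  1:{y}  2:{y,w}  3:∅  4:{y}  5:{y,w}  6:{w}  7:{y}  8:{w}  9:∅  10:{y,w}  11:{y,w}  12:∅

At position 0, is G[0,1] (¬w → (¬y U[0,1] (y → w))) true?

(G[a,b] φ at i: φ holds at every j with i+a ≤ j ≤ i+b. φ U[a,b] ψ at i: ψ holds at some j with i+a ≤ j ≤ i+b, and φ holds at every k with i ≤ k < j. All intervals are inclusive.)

No

Check (¬w → (¬y U[0,1] (y → w))) at every j in [0,1]:
  j=0: antecedent true; consequent fails → ✗
  j=1: antecedent true; consequent fails → ✗
Fails at j=0 → formula fails.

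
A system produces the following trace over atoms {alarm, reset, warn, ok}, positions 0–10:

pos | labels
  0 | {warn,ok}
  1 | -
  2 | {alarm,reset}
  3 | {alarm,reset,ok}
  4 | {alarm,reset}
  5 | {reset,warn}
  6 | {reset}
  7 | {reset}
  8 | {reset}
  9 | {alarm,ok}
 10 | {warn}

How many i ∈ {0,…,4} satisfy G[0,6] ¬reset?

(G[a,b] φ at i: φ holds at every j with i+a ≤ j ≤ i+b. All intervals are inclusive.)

Evaluate at each i in [0,4]:
  i=0: ✗ (fails at j=2)
  i=1: ✗ (fails at j=2)
  i=2: ✗ (fails at j=2)
  i=3: ✗ (fails at j=3)
  i=4: ✗ (fails at j=4)
Positions where it holds: {} → 0.

0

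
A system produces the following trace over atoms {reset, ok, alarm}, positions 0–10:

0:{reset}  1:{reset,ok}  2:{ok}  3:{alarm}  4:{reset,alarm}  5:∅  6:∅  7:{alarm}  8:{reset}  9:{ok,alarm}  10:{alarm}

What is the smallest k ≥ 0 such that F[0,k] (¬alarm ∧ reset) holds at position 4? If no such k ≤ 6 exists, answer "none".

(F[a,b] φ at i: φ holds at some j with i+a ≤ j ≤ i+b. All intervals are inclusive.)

4

Scan j = 4,5,… for (¬alarm ∧ reset):
  j=4: fails
  j=5: fails
  j=6: fails
  j=7: fails
  j=8: holds
First hit at j=8, so smallest k = 8-4 = 4.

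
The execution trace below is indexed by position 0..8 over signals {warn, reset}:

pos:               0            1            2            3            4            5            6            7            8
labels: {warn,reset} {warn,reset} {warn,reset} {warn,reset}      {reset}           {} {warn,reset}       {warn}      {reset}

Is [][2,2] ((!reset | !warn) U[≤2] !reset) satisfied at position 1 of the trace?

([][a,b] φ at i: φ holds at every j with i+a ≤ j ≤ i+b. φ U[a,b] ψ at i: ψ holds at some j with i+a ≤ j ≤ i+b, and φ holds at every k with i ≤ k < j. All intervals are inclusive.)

Check ((!reset | !warn) U[≤2] !reset) at every j in [3,3]:
  j=3: fails
Fails at j=3 → formula fails.

No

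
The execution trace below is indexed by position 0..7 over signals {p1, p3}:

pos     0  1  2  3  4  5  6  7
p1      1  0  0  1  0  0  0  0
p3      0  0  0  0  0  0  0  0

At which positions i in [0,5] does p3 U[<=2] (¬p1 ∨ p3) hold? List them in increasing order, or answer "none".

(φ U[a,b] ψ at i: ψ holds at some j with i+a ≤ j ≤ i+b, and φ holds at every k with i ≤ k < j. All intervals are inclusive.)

Evaluate at each i in [0,5]:
  i=0: ✗ (lhs fails at k=0 before rhs at j=1)
  i=1: ✓ (rhs at j=1)
  i=2: ✓ (rhs at j=2)
  i=3: ✗ (lhs fails at k=3 before rhs at j=4)
  i=4: ✓ (rhs at j=4)
  i=5: ✓ (rhs at j=5)

1, 2, 4, 5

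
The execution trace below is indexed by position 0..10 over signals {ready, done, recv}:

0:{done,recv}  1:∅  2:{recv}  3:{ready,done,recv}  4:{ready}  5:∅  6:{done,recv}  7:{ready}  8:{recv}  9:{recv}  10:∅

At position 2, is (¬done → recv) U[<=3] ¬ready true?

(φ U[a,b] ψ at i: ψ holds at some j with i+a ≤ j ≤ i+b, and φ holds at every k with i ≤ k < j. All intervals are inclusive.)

Holds

Need some j in [2,5] with ¬ready, and (¬done → recv) at every k in [2,j-1].
  j=2: ¬ready holds; no prefix to check → satisfied.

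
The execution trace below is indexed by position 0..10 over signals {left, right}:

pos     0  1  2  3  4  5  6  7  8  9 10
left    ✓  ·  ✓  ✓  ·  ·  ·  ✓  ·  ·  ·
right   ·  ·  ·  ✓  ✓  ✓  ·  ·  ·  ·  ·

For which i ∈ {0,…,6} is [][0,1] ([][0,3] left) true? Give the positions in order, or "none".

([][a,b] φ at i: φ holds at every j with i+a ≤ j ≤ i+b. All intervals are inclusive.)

none

Evaluate at each i in [0,6]:
  i=0: ✗ (fails at j=0)
  i=1: ✗ (fails at j=1)
  i=2: ✗ (fails at j=2)
  i=3: ✗ (fails at j=3)
  i=4: ✗ (fails at j=4)
  i=5: ✗ (fails at j=5)
  i=6: ✗ (fails at j=6)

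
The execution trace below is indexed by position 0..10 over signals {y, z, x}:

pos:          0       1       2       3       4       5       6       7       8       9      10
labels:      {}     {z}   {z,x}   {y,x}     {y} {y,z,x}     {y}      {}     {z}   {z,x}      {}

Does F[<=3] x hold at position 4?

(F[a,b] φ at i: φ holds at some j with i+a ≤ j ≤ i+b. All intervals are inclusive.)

Check x at each j in [4,7]:
  j=4: false
  j=5: true
  j=6: false
  j=7: false
Found at j=5 → formula holds.

Yes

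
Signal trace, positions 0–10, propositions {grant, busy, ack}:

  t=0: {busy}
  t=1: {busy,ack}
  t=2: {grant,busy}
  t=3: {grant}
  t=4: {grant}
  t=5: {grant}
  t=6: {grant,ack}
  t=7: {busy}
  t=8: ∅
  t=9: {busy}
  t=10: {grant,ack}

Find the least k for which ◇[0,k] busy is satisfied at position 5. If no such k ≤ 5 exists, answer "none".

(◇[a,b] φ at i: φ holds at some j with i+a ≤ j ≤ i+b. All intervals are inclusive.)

Scan j = 5,6,… for busy:
  j=5: fails
  j=6: fails
  j=7: holds
First hit at j=7, so smallest k = 7-5 = 2.

2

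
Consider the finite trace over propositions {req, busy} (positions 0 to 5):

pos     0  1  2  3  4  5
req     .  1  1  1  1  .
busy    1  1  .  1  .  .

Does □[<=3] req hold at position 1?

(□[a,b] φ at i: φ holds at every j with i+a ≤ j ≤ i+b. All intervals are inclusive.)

Yes

Check req at every j in [1,4]:
  j=1: true
  j=2: true
  j=3: true
  j=4: true
All positions satisfy it → formula holds.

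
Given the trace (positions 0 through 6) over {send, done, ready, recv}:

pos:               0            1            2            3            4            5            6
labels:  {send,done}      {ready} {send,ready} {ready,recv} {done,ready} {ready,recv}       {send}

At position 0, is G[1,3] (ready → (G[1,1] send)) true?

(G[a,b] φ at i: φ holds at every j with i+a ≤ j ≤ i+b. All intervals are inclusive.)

No

Check (ready → (G[1,1] send)) at every j in [1,3]:
  j=1: antecedent true; consequent holds on [2,2] → ✓
  j=2: antecedent true; consequent fails at 3 → ✗
  j=3: antecedent true; consequent fails at 4 → ✗
Fails at j=2 → formula fails.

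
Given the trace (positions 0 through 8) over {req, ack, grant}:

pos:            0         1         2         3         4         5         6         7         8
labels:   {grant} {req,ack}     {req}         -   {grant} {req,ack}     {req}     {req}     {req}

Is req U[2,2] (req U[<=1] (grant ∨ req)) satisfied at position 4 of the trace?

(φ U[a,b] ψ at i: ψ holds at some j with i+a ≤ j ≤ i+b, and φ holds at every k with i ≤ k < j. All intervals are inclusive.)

False

Need some j in [6,6] with (req U[<=1] (grant ∨ req)), and req at every k in [4,j-1].
  j=6: (req U[<=1] (grant ∨ req)) holds, but req fails at k=4 → not this j.
No j in the window works → until fails.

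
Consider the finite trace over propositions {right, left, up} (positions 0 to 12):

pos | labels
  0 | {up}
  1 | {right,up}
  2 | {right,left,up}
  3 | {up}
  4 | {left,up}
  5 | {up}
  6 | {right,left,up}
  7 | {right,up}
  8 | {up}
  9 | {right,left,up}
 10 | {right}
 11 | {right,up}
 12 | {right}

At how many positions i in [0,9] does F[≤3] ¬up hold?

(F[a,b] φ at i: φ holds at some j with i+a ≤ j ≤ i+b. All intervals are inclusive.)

Evaluate at each i in [0,9]:
  i=0: ✗ (none in [0,3])
  i=1: ✗ (none in [1,4])
  i=2: ✗ (none in [2,5])
  i=3: ✗ (none in [3,6])
  i=4: ✗ (none in [4,7])
  i=5: ✗ (none in [5,8])
  i=6: ✗ (none in [6,9])
  i=7: ✓ (witness j=10)
  i=8: ✓ (witness j=10)
  i=9: ✓ (witness j=10)
Positions where it holds: {7, 8, 9} → 3.

3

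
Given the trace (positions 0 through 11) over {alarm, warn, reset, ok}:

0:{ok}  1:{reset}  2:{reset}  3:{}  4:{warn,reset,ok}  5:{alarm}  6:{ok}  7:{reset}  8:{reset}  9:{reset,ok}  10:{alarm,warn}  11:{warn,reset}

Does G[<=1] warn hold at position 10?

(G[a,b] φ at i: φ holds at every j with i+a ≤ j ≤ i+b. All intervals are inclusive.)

True

Check warn at every j in [10,11]:
  j=10: true
  j=11: true
All positions satisfy it → formula holds.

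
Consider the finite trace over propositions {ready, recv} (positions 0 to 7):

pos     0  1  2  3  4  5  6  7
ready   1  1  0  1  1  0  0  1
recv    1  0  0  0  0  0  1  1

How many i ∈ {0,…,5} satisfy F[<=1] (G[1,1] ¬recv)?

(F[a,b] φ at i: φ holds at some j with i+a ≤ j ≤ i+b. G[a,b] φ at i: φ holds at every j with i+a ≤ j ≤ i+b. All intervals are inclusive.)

Evaluate at each i in [0,5]:
  i=0: ✓ (witness j=0)
  i=1: ✓ (witness j=1)
  i=2: ✓ (witness j=2)
  i=3: ✓ (witness j=3)
  i=4: ✓ (witness j=4)
  i=5: ✗ (none in [5,6])
Positions where it holds: {0, 1, 2, 3, 4} → 5.

5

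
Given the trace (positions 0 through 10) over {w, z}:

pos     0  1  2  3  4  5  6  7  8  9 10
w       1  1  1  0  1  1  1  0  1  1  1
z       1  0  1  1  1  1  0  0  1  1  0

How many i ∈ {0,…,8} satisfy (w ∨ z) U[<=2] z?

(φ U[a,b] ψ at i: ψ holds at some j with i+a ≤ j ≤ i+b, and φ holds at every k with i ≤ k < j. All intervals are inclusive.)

Evaluate at each i in [0,8]:
  i=0: ✓ (rhs at j=0)
  i=1: ✓ (rhs at j=2; lhs holds on [1,1])
  i=2: ✓ (rhs at j=2)
  i=3: ✓ (rhs at j=3)
  i=4: ✓ (rhs at j=4)
  i=5: ✓ (rhs at j=5)
  i=6: ✗ (lhs fails at k=7 before rhs at j=8)
  i=7: ✗ (lhs fails at k=7 before rhs at j=8)
  i=8: ✓ (rhs at j=8)
Positions where it holds: {0, 1, 2, 3, 4, 5, 8} → 7.

7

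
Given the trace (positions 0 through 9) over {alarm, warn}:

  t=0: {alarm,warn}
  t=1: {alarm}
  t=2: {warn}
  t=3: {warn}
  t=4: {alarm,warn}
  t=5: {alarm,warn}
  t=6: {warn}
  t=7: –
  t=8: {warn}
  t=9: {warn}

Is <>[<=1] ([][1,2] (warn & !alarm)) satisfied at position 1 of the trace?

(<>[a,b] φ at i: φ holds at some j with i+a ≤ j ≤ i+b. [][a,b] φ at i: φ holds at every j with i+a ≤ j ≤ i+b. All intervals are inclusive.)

Check [][1,2] (warn & !alarm) at each j in [1,2]:
  j=1: holds on [2,3]
  j=2: fails at 4
Found at j=1 → formula holds.

Holds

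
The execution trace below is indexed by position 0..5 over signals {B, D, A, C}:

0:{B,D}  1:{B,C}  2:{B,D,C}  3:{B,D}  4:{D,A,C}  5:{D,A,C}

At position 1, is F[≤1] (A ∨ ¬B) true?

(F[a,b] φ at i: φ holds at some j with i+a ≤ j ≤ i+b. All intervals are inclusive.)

No

Check (A ∨ ¬B) at each j in [1,2]:
  j=1: false
  j=2: false
No position in the window satisfies it → formula fails.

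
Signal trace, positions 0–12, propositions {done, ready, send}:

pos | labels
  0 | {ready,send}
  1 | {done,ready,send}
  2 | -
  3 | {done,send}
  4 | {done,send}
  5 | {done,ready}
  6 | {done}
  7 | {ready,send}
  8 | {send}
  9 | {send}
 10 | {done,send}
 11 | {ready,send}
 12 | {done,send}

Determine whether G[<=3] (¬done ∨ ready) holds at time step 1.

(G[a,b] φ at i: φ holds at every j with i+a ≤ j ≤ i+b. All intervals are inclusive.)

Does not hold

Check (¬done ∨ ready) at every j in [1,4]:
  j=1: true
  j=2: true
  j=3: false
  j=4: false
Fails at j=3 → formula fails.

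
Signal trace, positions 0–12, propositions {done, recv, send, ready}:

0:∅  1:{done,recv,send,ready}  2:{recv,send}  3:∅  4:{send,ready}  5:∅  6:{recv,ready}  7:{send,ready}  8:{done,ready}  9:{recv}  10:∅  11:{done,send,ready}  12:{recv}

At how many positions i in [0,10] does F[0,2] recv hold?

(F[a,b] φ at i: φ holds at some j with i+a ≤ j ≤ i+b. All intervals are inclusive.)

10

Evaluate at each i in [0,10]:
  i=0: ✓ (witness j=1)
  i=1: ✓ (witness j=1)
  i=2: ✓ (witness j=2)
  i=3: ✗ (none in [3,5])
  i=4: ✓ (witness j=6)
  i=5: ✓ (witness j=6)
  i=6: ✓ (witness j=6)
  i=7: ✓ (witness j=9)
  i=8: ✓ (witness j=9)
  i=9: ✓ (witness j=9)
  i=10: ✓ (witness j=12)
Positions where it holds: {0, 1, 2, 4, 5, 6, 7, 8, 9, 10} → 10.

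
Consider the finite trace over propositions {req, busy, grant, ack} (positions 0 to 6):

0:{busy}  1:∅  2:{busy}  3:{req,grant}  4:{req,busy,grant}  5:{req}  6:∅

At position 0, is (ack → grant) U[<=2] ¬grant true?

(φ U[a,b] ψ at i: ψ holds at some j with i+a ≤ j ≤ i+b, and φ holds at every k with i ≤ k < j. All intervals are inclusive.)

True

Need some j in [0,2] with ¬grant, and (ack → grant) at every k in [0,j-1].
  j=0: ¬grant holds; no prefix to check → satisfied.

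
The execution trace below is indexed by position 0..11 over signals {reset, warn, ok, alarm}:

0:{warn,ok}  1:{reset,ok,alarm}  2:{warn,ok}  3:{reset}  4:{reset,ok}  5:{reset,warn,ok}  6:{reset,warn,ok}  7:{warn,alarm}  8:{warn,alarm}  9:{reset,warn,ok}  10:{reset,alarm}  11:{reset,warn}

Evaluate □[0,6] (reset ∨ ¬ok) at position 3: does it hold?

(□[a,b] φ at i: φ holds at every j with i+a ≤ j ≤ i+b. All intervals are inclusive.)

Check (reset ∨ ¬ok) at every j in [3,9]:
  j=3: true
  j=4: true
  j=5: true
  j=6: true
  j=7: true
  j=8: true
  j=9: true
All positions satisfy it → formula holds.

Holds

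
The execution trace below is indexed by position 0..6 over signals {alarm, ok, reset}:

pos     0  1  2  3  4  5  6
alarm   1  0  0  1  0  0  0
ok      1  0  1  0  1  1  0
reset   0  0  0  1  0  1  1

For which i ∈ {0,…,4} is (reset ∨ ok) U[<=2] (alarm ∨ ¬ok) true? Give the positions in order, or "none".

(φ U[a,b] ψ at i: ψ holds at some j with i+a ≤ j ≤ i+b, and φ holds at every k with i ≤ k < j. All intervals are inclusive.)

Evaluate at each i in [0,4]:
  i=0: ✓ (rhs at j=0)
  i=1: ✓ (rhs at j=1)
  i=2: ✓ (rhs at j=3; lhs holds on [2,2])
  i=3: ✓ (rhs at j=3)
  i=4: ✓ (rhs at j=6; lhs holds on [4,5])

0, 1, 2, 3, 4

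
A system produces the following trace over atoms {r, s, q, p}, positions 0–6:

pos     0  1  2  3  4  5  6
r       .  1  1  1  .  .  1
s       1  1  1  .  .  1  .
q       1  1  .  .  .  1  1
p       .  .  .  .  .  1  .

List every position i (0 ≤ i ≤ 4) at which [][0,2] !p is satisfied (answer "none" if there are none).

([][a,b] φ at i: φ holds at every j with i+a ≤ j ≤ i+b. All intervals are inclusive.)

0, 1, 2

Evaluate at each i in [0,4]:
  i=0: ✓ (all of [0,2])
  i=1: ✓ (all of [1,3])
  i=2: ✓ (all of [2,4])
  i=3: ✗ (fails at j=5)
  i=4: ✗ (fails at j=5)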